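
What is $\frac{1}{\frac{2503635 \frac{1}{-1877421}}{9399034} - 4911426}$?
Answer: $- \frac{5881981270438}{28888915743143059133} \approx -2.0361 \cdot 10^{-7}$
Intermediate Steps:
$\frac{1}{\frac{2503635 \frac{1}{-1877421}}{9399034} - 4911426} = \frac{1}{2503635 \left(- \frac{1}{1877421}\right) \frac{1}{9399034} - 4911426} = \frac{1}{\left(- \frac{834545}{625807}\right) \frac{1}{9399034} - 4911426} = \frac{1}{- \frac{834545}{5881981270438} - 4911426} = \frac{1}{- \frac{28888915743143059133}{5881981270438}} = - \frac{5881981270438}{28888915743143059133}$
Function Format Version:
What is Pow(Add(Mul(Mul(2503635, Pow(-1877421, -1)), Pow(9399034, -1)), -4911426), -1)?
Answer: Rational(-5881981270438, 28888915743143059133) ≈ -2.0361e-7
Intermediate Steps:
Pow(Add(Mul(Mul(2503635, Pow(-1877421, -1)), Pow(9399034, -1)), -4911426), -1) = Pow(Add(Mul(Mul(2503635, Rational(-1, 1877421)), Rational(1, 9399034)), -4911426), -1) = Pow(Add(Mul(Rational(-834545, 625807), Rational(1, 9399034)), -4911426), -1) = Pow(Add(Rational(-834545, 5881981270438), -4911426), -1) = Pow(Rational(-28888915743143059133, 5881981270438), -1) = Rational(-5881981270438, 28888915743143059133)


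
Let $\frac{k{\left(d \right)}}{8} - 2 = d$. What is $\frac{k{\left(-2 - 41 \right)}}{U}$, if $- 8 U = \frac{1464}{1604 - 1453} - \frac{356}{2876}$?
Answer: $\frac{284885056}{1039177} \approx 274.15$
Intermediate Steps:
$k{\left(d \right)} = 16 + 8 d$
$U = - \frac{1039177}{868552}$ ($U = - \frac{\frac{1464}{1604 - 1453} - \frac{356}{2876}}{8} = - \frac{\frac{1464}{1604 - 1453} - \frac{89}{719}}{8} = - \frac{\frac{1464}{151} - \frac{89}{719}}{8} = \left(- \frac{1}{8}\right) \frac{1039177}{108569} = - \frac{1039177}{868552} \approx -1.1964$)
$\frac{k{\left(-2 - 41 \right)}}{U} = \frac{16 + 8 \left(-2 - 41\right)}{- \frac{1039177}{868552}} = \left(16 + 8 \left(-2 - 41\right)\right) \left(- \frac{868552}{1039177}\right) = \left(16 + 8 \left(-43\right)\right) \left(- \frac{868552}{1039177}\right) = \left(16 - 344\right) \left(- \frac{868552}{1039177}\right) = \left(-328\right) \left(- \frac{868552}{1039177}\right) = \frac{284885056}{1039177}$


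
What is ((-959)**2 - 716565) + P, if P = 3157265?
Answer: 3360381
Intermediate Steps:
((-959)**2 - 716565) + P = ((-959)**2 - 716565) + 3157265 = (919681 - 716565) + 3157265 = 203116 + 3157265 = 3360381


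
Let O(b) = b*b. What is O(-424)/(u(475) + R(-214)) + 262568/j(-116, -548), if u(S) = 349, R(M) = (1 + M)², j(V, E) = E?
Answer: -1488195822/3131683 ≈ -475.21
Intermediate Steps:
O(b) = b²
O(-424)/(u(475) + R(-214)) + 262568/j(-116, -548) = (-424)²/(349 + (1 - 214)²) + 262568/(-548) = 179776/(349 + (-213)²) + 262568*(-1/548) = 179776/(349 + 45369) - 65642/137 = 179776/45718 - 65642/137 = 179776*(1/45718) - 65642/137 = 89888/22859 - 65642/137 = -1488195822/3131683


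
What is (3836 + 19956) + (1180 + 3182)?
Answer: 28154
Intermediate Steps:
(3836 + 19956) + (1180 + 3182) = 23792 + 4362 = 28154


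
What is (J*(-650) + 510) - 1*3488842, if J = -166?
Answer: -3380432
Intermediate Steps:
(J*(-650) + 510) - 1*3488842 = (-166*(-650) + 510) - 1*3488842 = (107900 + 510) - 3488842 = 108410 - 3488842 = -3380432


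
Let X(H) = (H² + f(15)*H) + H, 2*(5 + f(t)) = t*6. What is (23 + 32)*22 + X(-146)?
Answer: 16540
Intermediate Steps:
f(t) = -5 + 3*t (f(t) = -5 + (t*6)/2 = -5 + (6*t)/2 = -5 + 3*t)
X(H) = H² + 41*H (X(H) = (H² + (-5 + 3*15)*H) + H = (H² + (-5 + 45)*H) + H = (H² + 40*H) + H = H² + 41*H)
(23 + 32)*22 + X(-146) = (23 + 32)*22 - 146*(41 - 146) = 55*22 - 146*(-105) = 1210 + 15330 = 16540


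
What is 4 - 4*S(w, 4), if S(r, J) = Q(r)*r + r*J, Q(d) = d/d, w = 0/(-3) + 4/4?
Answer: -16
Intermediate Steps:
w = 1 (w = 0*(-⅓) + 4*(¼) = 0 + 1 = 1)
Q(d) = 1
S(r, J) = r + J*r (S(r, J) = 1*r + r*J = r + J*r)
4 - 4*S(w, 4) = 4 - 4*(1 + 4) = 4 - 4*5 = 4 - 20 = -16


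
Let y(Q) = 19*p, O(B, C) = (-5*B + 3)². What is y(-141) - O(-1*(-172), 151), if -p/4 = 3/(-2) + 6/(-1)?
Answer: -733879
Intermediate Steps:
p = 30 (p = -4*(3/(-2) + 6/(-1)) = -4*(3*(-½) + 6*(-1)) = -4*(-3/2 - 6) = -4*(-15/2) = 30)
O(B, C) = (3 - 5*B)²
y(Q) = 570 (y(Q) = 19*30 = 570)
y(-141) - O(-1*(-172), 151) = 570 - (-3 + 5*(-1*(-172)))² = 570 - (-3 + 5*172)² = 570 - (-3 + 860)² = 570 - 1*857² = 570 - 1*734449 = 570 - 734449 = -733879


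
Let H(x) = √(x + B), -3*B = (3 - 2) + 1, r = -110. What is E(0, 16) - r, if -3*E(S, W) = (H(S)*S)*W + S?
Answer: 110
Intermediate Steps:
B = -⅔ (B = -((3 - 2) + 1)/3 = -(1 + 1)/3 = -⅓*2 = -⅔ ≈ -0.66667)
H(x) = √(-⅔ + x) (H(x) = √(x - ⅔) = √(-⅔ + x))
E(S, W) = -S/3 - S*W*√(-6 + 9*S)/9 (E(S, W) = -(((√(-6 + 9*S)/3)*S)*W + S)/3 = -((S*√(-6 + 9*S)/3)*W + S)/3 = -(S*W*√(-6 + 9*S)/3 + S)/3 = -(S + S*W*√(-6 + 9*S)/3)/3 = -S/3 - S*W*√(-6 + 9*S)/9)
E(0, 16) - r = -⅑*0*(3 + 16*√(-6 + 9*0)) - 1*(-110) = -⅑*0*(3 + 16*√(-6 + 0)) + 110 = -⅑*0*(3 + 16*√(-6)) + 110 = -⅑*0*(3 + 16*(I*√6)) + 110 = -⅑*0*(3 + 16*I*√6) + 110 = 0 + 110 = 110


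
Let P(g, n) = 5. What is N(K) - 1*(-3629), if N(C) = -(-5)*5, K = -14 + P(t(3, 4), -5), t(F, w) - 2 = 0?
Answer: 3654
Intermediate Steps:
t(F, w) = 2 (t(F, w) = 2 + 0 = 2)
K = -9 (K = -14 + 5 = -9)
N(C) = 25 (N(C) = -1*(-25) = 25)
N(K) - 1*(-3629) = 25 - 1*(-3629) = 25 + 3629 = 3654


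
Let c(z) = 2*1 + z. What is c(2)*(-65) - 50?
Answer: -310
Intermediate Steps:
c(z) = 2 + z
c(2)*(-65) - 50 = (2 + 2)*(-65) - 50 = 4*(-65) - 50 = -260 - 50 = -310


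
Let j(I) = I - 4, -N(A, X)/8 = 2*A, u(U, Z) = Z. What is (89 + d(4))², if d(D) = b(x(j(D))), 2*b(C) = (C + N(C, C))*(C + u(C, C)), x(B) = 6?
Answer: 203401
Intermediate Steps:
N(A, X) = -16*A
j(I) = -4 + I
b(C) = -15*C² (b(C) = ((C - 16*C)*(C + C))/2 = ((-15*C)*(2*C))/2 = (-30*C²)/2 = -15*C²)
d(D) = -540 (d(D) = -15*6² = -15*36 = -540)
(89 + d(4))² = (89 - 540)² = (-451)² = 203401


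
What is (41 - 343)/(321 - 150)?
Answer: -302/171 ≈ -1.7661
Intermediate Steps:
(41 - 343)/(321 - 150) = -302/171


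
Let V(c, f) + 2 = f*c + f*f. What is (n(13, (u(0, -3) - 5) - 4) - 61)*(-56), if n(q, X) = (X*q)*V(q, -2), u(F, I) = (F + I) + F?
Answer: -206248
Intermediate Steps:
u(F, I) = I + 2*F
V(c, f) = -2 + f² + c*f (V(c, f) = -2 + (f*c + f*f) = -2 + (c*f + f²) = -2 + (f² + c*f) = -2 + f² + c*f)
n(q, X) = X*q*(2 - 2*q) (n(q, X) = (X*q)*(-2 + (-2)² + q*(-2)) = (X*q)*(-2 + 4 - 2*q) = (X*q)*(2 - 2*q) = X*q*(2 - 2*q))
(n(13, (u(0, -3) - 5) - 4) - 61)*(-56) = (2*(((-3 + 2*0) - 5) - 4)*13*(1 - 1*13) - 61)*(-56) = (2*(((-3 + 0) - 5) - 4)*13*(1 - 13) - 61)*(-56) = (2*((-3 - 5) - 4)*13*(-12) - 61)*(-56) = (2*(-8 - 4)*13*(-12) - 61)*(-56) = (2*(-12)*13*(-12) - 61)*(-56) = (3744 - 61)*(-56) = 3683*(-56) = -206248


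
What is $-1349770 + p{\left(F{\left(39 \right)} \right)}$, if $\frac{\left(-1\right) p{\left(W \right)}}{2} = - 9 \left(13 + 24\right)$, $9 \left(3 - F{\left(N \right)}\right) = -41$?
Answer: $-1349104$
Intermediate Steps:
$F{\left(N \right)} = \frac{68}{9}$ ($F{\left(N \right)} = 3 - - \frac{41}{9} = 3 + \frac{41}{9} = \frac{68}{9}$)
$p{\left(W \right)} = 666$ ($p{\left(W \right)} = - 2 \left(- 9 \left(13 + 24\right)\right) = - 2 \left(\left(-9\right) 37\right) = \left(-2\right) \left(-333\right) = 666$)
$-1349770 + p{\left(F{\left(39 \right)} \right)} = -1349770 + 666 = -1349104$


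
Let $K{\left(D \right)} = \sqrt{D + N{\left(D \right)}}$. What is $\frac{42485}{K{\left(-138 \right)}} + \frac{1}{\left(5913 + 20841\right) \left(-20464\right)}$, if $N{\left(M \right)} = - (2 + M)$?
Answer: $- \frac{1}{547493856} - \frac{42485 i \sqrt{2}}{2} \approx -1.8265 \cdot 10^{-9} - 30041.0 i$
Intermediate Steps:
$N{\left(M \right)} = -2 - M$
$K{\left(D \right)} = i \sqrt{2}$ ($K{\left(D \right)} = \sqrt{D - \left(2 + D\right)} = \sqrt{-2} = i \sqrt{2}$)
$\frac{42485}{K{\left(-138 \right)}} + \frac{1}{\left(5913 + 20841\right) \left(-20464\right)} = \frac{42485}{i \sqrt{2}} + \frac{1}{\left(5913 + 20841\right) \left(-20464\right)} = 42485 \left(- \frac{i \sqrt{2}}{2}\right) + \frac{1}{26754} \left(- \frac{1}{20464}\right) = - \frac{42485 i \sqrt{2}}{2} + \frac{1}{26754} \left(- \frac{1}{20464}\right) = - \frac{42485 i \sqrt{2}}{2} - \frac{1}{547493856} = - \frac{1}{547493856} - \frac{42485 i \sqrt{2}}{2}$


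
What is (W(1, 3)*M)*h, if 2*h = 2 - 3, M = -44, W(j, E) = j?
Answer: 22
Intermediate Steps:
h = -½ (h = (2 - 3)/2 = (½)*(-1) = -½ ≈ -0.50000)
(W(1, 3)*M)*h = (1*(-44))*(-½) = -44*(-½) = 22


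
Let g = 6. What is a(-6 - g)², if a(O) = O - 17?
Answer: 841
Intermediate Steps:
a(O) = -17 + O
a(-6 - g)² = (-17 + (-6 - 1*6))² = (-17 + (-6 - 6))² = (-17 - 12)² = (-29)² = 841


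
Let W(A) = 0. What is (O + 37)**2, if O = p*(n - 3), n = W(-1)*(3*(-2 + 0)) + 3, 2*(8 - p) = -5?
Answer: 1369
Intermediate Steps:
p = 21/2 (p = 8 - 1/2*(-5) = 8 + 5/2 = 21/2 ≈ 10.500)
n = 3 (n = 0*(3*(-2 + 0)) + 3 = 0*(3*(-2)) + 3 = 0*(-6) + 3 = 0 + 3 = 3)
O = 0 (O = 21*(3 - 3)/2 = (21/2)*0 = 0)
(O + 37)**2 = (0 + 37)**2 = 37**2 = 1369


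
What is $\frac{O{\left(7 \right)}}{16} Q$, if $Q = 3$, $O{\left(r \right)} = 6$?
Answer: $\frac{9}{8} \approx 1.125$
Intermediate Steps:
$\frac{O{\left(7 \right)}}{16} Q = \frac{1}{16} \cdot 6 \cdot 3 = \frac{3}{8} \cdot 3 = \frac{9}{8}$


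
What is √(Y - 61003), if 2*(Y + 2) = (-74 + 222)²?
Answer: I*√50053 ≈ 223.73*I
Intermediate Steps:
Y = 10950 (Y = -2 + (-74 + 222)²/2 = -2 + (½)*148² = -2 + (½)*21904 = -2 + 10952 = 10950)
√(Y - 61003) = √(10950 - 61003) = √(-50053) = I*√50053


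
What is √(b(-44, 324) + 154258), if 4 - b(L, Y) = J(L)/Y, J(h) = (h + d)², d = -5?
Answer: √49978487/18 ≈ 392.75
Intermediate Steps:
J(h) = (-5 + h)² (J(h) = (h - 5)² = (-5 + h)²)
b(L, Y) = 4 - (-5 + L)²/Y
√(b(-44, 324) + 154258) = √((4 - 1*(-5 - 44)²/324) + 154258) = √((4 - 1*1/324*(-49)²) + 154258) = √((4 - 1*1/324*2401) + 154258) = √((4 - 2401/324) + 154258) = √(-1105/324 + 154258) = √(49978487/324) = √49978487/18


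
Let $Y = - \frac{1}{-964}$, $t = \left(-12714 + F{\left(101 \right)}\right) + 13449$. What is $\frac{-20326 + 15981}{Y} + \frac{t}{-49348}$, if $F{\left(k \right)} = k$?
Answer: $- \frac{51674511669}{12337} \approx -4.1886 \cdot 10^{6}$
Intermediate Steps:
$t = 836$ ($t = \left(-12714 + 101\right) + 13449 = -12613 + 13449 = 836$)
$Y = \frac{1}{964}$ ($Y = \left(-1\right) \left(- \frac{1}{964}\right) = \frac{1}{964} \approx 0.0010373$)
$\frac{-20326 + 15981}{Y} + \frac{t}{-49348} = \left(-20326 + 15981\right) \frac{1}{\frac{1}{964}} + \frac{836}{-49348} = \left(-4345\right) 964 + 836 \left(- \frac{1}{49348}\right) = -4188580 - \frac{209}{12337} = - \frac{51674511669}{12337}$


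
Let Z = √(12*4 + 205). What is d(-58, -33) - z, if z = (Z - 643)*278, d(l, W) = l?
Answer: 178696 - 278*√253 ≈ 1.7427e+5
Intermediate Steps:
Z = √253 (Z = √(48 + 205) = √253 ≈ 15.906)
z = -178754 + 278*√253 (z = (√253 - 643)*278 = (-643 + √253)*278 = -178754 + 278*√253 ≈ -1.7433e+5)
d(-58, -33) - z = -58 - (-178754 + 278*√253) = -58 + (178754 - 278*√253) = 178696 - 278*√253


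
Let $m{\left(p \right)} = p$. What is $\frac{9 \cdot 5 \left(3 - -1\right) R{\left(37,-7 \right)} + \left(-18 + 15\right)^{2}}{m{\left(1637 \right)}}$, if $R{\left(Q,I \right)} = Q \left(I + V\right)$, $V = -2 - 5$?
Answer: $- \frac{93231}{1637} \approx -56.952$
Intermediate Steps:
$V = -7$ ($V = -2 - 5 = -7$)
$R{\left(Q,I \right)} = Q \left(-7 + I\right)$ ($R{\left(Q,I \right)} = Q \left(I - 7\right) = Q \left(-7 + I\right)$)
$\frac{9 \cdot 5 \left(3 - -1\right) R{\left(37,-7 \right)} + \left(-18 + 15\right)^{2}}{m{\left(1637 \right)}} = \frac{9 \cdot 5 \left(3 - -1\right) 37 \left(-7 - 7\right) + \left(-18 + 15\right)^{2}}{1637} = \left(45 \left(3 + 1\right) 37 \left(-14\right) + \left(-3\right)^{2}\right) \frac{1}{1637} = \left(45 \cdot 4 \left(-518\right) + 9\right) \frac{1}{1637} = \left(180 \left(-518\right) + 9\right) \frac{1}{1637} = \left(-93240 + 9\right) \frac{1}{1637} = \left(-93231\right) \frac{1}{1637} = - \frac{93231}{1637}$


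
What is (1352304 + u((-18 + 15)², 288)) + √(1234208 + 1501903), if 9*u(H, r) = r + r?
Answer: 1352368 + 7*√55839 ≈ 1.3540e+6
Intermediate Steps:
u(H, r) = 2*r/9 (u(H, r) = (r + r)/9 = (2*r)/9 = 2*r/9)
(1352304 + u((-18 + 15)², 288)) + √(1234208 + 1501903) = (1352304 + (2/9)*288) + √(1234208 + 1501903) = (1352304 + 64) + √2736111 = 1352368 + 7*√55839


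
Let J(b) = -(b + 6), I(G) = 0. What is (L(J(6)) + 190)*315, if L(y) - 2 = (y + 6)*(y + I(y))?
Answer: 83160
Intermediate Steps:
J(b) = -6 - b (J(b) = -(6 + b) = -6 - b)
L(y) = 2 + y*(6 + y) (L(y) = 2 + (y + 6)*(y + 0) = 2 + (6 + y)*y = 2 + y*(6 + y))
(L(J(6)) + 190)*315 = ((2 + (-6 - 1*6)**2 + 6*(-6 - 1*6)) + 190)*315 = ((2 + (-6 - 6)**2 + 6*(-6 - 6)) + 190)*315 = ((2 + (-12)**2 + 6*(-12)) + 190)*315 = ((2 + 144 - 72) + 190)*315 = (74 + 190)*315 = 264*315 = 83160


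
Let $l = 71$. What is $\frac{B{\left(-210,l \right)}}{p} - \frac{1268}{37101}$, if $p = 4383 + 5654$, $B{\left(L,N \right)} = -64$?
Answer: $- \frac{15101380}{372382737} \approx -0.040553$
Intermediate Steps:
$p = 10037$
$\frac{B{\left(-210,l \right)}}{p} - \frac{1268}{37101} = - \frac{64}{10037} - \frac{1268}{37101} = - \frac{15101380}{372382737}$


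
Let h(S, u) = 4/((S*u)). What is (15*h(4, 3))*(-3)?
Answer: -15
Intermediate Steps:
h(S, u) = 4/(S*u) (h(S, u) = 4*(1/(S*u)) = 4/(S*u))
(15*h(4, 3))*(-3) = (15*(4/(4*3)))*(-3) = (15*(4*(¼)*(⅓)))*(-3) = (15*(⅓))*(-3) = 5*(-3) = -15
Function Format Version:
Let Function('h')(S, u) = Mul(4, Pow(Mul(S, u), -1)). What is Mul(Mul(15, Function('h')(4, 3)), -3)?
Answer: -15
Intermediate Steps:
Function('h')(S, u) = Mul(4, Pow(S, -1), Pow(u, -1)) (Function('h')(S, u) = Mul(4, Mul(Pow(S, -1), Pow(u, -1))) = Mul(4, Pow(S, -1), Pow(u, -1)))
Mul(Mul(15, Function('h')(4, 3)), -3) = Mul(Mul(15, Mul(4, Pow(4, -1), Pow(3, -1))), -3) = Mul(Mul(15, Mul(4, Rational(1, 4), Rational(1, 3))), -3) = Mul(Mul(15, Rational(1, 3)), -3) = Mul(5, -3) = -15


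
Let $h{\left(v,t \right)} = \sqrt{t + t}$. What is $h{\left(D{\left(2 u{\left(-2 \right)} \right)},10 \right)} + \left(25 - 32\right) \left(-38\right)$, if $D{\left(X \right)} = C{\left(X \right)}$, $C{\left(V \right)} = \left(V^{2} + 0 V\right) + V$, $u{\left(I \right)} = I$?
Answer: $266 + 2 \sqrt{5} \approx 270.47$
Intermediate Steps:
$C{\left(V \right)} = V + V^{2}$ ($C{\left(V \right)} = \left(V^{2} + 0\right) + V = V^{2} + V = V + V^{2}$)
$D{\left(X \right)} = X \left(1 + X\right)$
$h{\left(v,t \right)} = \sqrt{2} \sqrt{t}$ ($h{\left(v,t \right)} = \sqrt{2 t} = \sqrt{2} \sqrt{t}$)
$h{\left(D{\left(2 u{\left(-2 \right)} \right)},10 \right)} + \left(25 - 32\right) \left(-38\right) = \sqrt{2} \sqrt{10} + \left(25 - 32\right) \left(-38\right) = 2 \sqrt{5} - -266 = 2 \sqrt{5} + 266 = 266 + 2 \sqrt{5}$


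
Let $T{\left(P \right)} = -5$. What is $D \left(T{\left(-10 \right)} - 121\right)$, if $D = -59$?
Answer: $7434$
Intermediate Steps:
$D \left(T{\left(-10 \right)} - 121\right) = - 59 \left(-5 - 121\right) = \left(-59\right) \left(-126\right) = 7434$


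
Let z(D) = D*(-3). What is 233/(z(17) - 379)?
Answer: -233/430 ≈ -0.54186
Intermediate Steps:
z(D) = -3*D
233/(z(17) - 379) = 233/(-3*17 - 379) = 233/(-51 - 379) = 233/(-430) = 233*(-1/430) = -233/430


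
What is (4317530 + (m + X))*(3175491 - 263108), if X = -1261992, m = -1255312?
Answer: 5242947598558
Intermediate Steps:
(4317530 + (m + X))*(3175491 - 263108) = (4317530 + (-1255312 - 1261992))*(3175491 - 263108) = (4317530 - 2517304)*2912383 = 1800226*2912383 = 5242947598558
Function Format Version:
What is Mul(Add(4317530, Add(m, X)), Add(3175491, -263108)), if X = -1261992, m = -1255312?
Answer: 5242947598558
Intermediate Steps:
Mul(Add(4317530, Add(m, X)), Add(3175491, -263108)) = Mul(Add(4317530, Add(-1255312, -1261992)), Add(3175491, -263108)) = Mul(Add(4317530, -2517304), 2912383) = Mul(1800226, 2912383) = 5242947598558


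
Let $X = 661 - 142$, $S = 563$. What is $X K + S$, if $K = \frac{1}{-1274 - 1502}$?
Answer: $\frac{1562369}{2776} \approx 562.81$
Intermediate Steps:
$X = 519$ ($X = 661 - 142 = 519$)
$K = - \frac{1}{2776}$ ($K = \frac{1}{-2776} = - \frac{1}{2776} \approx -0.00036023$)
$X K + S = 519 \left(- \frac{1}{2776}\right) + 563 = - \frac{519}{2776} + 563 = \frac{1562369}{2776}$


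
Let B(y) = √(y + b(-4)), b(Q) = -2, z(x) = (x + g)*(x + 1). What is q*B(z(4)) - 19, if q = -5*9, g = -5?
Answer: -19 - 45*I*√7 ≈ -19.0 - 119.06*I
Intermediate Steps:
z(x) = (1 + x)*(-5 + x) (z(x) = (x - 5)*(x + 1) = (-5 + x)*(1 + x) = (1 + x)*(-5 + x))
q = -45
B(y) = √(-2 + y) (B(y) = √(y - 2) = √(-2 + y))
q*B(z(4)) - 19 = -45*√(-2 + (-5 + 4² - 4*4)) - 19 = -45*√(-2 + (-5 + 16 - 16)) - 19 = -45*√(-2 - 5) - 19 = -45*I*√7 - 19 = -19 - 45*I*√7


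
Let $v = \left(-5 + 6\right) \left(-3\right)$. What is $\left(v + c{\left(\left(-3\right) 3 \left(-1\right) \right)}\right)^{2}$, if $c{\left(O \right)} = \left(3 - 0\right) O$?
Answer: $576$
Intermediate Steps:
$v = -3$ ($v = 1 \left(-3\right) = -3$)
$c{\left(O \right)} = 3 O$ ($c{\left(O \right)} = \left(3 + 0\right) O = 3 O$)
$\left(v + c{\left(\left(-3\right) 3 \left(-1\right) \right)}\right)^{2} = \left(-3 + 3 \left(-3\right) 3 \left(-1\right)\right)^{2} = \left(-3 + 3 \left(\left(-9\right) \left(-1\right)\right)\right)^{2} = \left(-3 + 3 \cdot 9\right)^{2} = \left(-3 + 27\right)^{2} = 24^{2} = 576$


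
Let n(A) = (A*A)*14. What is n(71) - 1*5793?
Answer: 64781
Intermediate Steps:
n(A) = 14*A**2 (n(A) = A**2*14 = 14*A**2)
n(71) - 1*5793 = 14*71**2 - 1*5793 = 14*5041 - 5793 = 70574 - 5793 = 64781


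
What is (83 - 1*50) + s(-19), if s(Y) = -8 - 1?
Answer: 24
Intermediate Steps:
s(Y) = -9
(83 - 1*50) + s(-19) = (83 - 1*50) - 9 = (83 - 50) - 9 = 33 - 9 = 24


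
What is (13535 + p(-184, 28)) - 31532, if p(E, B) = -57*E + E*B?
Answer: -12661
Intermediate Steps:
p(E, B) = -57*E + B*E
(13535 + p(-184, 28)) - 31532 = (13535 - 184*(-57 + 28)) - 31532 = (13535 - 184*(-29)) - 31532 = (13535 + 5336) - 31532 = 18871 - 31532 = -12661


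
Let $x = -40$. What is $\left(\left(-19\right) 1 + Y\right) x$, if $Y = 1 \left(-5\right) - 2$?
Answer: $1040$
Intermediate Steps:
$Y = -7$ ($Y = -5 - 2 = -7$)
$\left(\left(-19\right) 1 + Y\right) x = \left(\left(-19\right) 1 - 7\right) \left(-40\right) = \left(-19 - 7\right) \left(-40\right) = \left(-26\right) \left(-40\right) = 1040$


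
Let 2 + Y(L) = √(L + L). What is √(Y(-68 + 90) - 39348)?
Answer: √(-39350 + 2*√11) ≈ 198.35*I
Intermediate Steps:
Y(L) = -2 + √2*√L (Y(L) = -2 + √(L + L) = -2 + √(2*L) = -2 + √2*√L)
√(Y(-68 + 90) - 39348) = √((-2 + √2*√(-68 + 90)) - 39348) = √((-2 + √2*√22) - 39348) = √((-2 + 2*√11) - 39348) = √(-39350 + 2*√11)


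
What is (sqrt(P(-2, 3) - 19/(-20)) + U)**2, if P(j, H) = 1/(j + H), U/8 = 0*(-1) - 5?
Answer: (400 - sqrt(195))**2/100 ≈ 1490.2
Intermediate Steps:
U = -40 (U = 8*(0*(-1) - 5) = 8*(0 - 5) = 8*(-5) = -40)
P(j, H) = 1/(H + j)
(sqrt(P(-2, 3) - 19/(-20)) + U)**2 = (sqrt(1/(3 - 2) - 19/(-20)) - 40)**2 = (sqrt(1/1 - 19*(-1/20)) - 40)**2 = (sqrt(1 + 19/20) - 40)**2 = (sqrt(39/20) - 40)**2 = (sqrt(195)/10 - 40)**2 = (-40 + sqrt(195)/10)**2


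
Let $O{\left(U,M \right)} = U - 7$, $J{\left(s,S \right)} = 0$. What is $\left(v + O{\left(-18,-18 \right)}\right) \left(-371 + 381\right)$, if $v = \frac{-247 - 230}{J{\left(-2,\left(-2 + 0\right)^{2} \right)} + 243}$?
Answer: $- \frac{7280}{27} \approx -269.63$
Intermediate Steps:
$v = - \frac{53}{27}$ ($v = \frac{-247 - 230}{0 + 243} = - \frac{477}{243} = \left(-477\right) \frac{1}{243} = - \frac{53}{27} \approx -1.963$)
$O{\left(U,M \right)} = -7 + U$
$\left(v + O{\left(-18,-18 \right)}\right) \left(-371 + 381\right) = \left(- \frac{53}{27} - 25\right) \left(-371 + 381\right) = \left(- \frac{53}{27} - 25\right) 10 = \left(- \frac{728}{27}\right) 10 = - \frac{7280}{27}$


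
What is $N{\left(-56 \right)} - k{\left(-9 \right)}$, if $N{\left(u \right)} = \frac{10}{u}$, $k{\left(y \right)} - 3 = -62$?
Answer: $\frac{1647}{28} \approx 58.821$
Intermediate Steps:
$k{\left(y \right)} = -59$ ($k{\left(y \right)} = 3 - 62 = -59$)
$N{\left(-56 \right)} - k{\left(-9 \right)} = \frac{10}{-56} - -59 = 10 \left(- \frac{1}{56}\right) + 59 = - \frac{5}{28} + 59 = \frac{1647}{28}$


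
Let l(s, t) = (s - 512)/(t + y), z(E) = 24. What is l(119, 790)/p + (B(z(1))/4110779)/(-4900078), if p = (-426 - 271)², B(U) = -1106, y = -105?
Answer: -3957942539181488/3351608278925382411865 ≈ -1.1809e-6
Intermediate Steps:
p = 485809 (p = (-697)² = 485809)
l(s, t) = (-512 + s)/(-105 + t) (l(s, t) = (s - 512)/(t - 105) = (-512 + s)/(-105 + t))
l(119, 790)/p + (B(z(1))/4110779)/(-4900078) = ((-512 + 119)/(-105 + 790))/485809 - 1106/4110779/(-4900078) = (-393/685)*(1/485809) - 1106*1/4110779*(-1/4900078) = ((1/685)*(-393))*(1/485809) - 1106/4110779*(-1/4900078) = -393/685*1/485809 + 553/10071568870381 = -393/332779165 + 553/10071568870381 = -3957942539181488/3351608278925382411865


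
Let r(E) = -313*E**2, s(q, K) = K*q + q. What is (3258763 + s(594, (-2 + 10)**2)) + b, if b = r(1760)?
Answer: -966251427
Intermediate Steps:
s(q, K) = q + K*q
b = -969548800 (b = -313*1760**2 = -313*3097600 = -969548800)
(3258763 + s(594, (-2 + 10)**2)) + b = (3258763 + 594*(1 + (-2 + 10)**2)) - 969548800 = (3258763 + 594*(1 + 8**2)) - 969548800 = (3258763 + 594*(1 + 64)) - 969548800 = (3258763 + 594*65) - 969548800 = (3258763 + 38610) - 969548800 = 3297373 - 969548800 = -966251427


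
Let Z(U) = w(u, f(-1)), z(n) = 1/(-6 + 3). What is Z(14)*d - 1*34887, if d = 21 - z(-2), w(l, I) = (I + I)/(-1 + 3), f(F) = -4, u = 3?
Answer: -104917/3 ≈ -34972.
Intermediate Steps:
z(n) = -⅓ (z(n) = 1/(-3) = -⅓)
w(l, I) = I (w(l, I) = (2*I)/2 = (2*I)*(½) = I)
Z(U) = -4
d = 64/3 (d = 21 - 1*(-⅓) = 21 + ⅓ = 64/3 ≈ 21.333)
Z(14)*d - 1*34887 = -4*64/3 - 1*34887 = -256/3 - 34887 = -104917/3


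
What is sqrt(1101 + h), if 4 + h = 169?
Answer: sqrt(1266) ≈ 35.581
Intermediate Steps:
h = 165 (h = -4 + 169 = 165)
sqrt(1101 + h) = sqrt(1101 + 165) = sqrt(1266)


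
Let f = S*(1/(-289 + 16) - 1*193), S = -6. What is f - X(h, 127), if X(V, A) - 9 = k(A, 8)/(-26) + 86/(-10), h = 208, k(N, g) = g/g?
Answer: 1053471/910 ≈ 1157.7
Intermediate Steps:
k(N, g) = 1
X(V, A) = 47/130 (X(V, A) = 9 + (1/(-26) + 86/(-10)) = 9 + (1*(-1/26) + 86*(-⅒)) = 9 + (-1/26 - 43/5) = 9 - 1123/130 = 47/130)
f = 105380/91 (f = -6*(1/(-289 + 16) - 1*193) = -6*(1/(-273) - 193) = -6*(-1/273 - 193) = -6*(-52690/273) = 105380/91 ≈ 1158.0)
f - X(h, 127) = 105380/91 - 1*47/130 = 105380/91 - 47/130 = 1053471/910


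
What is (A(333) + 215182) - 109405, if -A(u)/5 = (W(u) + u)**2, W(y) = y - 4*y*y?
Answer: -980757654723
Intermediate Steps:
W(y) = y - 4*y**2
A(u) = -5*(u + u*(1 - 4*u))**2 (A(u) = -5*(u*(1 - 4*u) + u)**2 = -5*(u + u*(1 - 4*u))**2)
(A(333) + 215182) - 109405 = (-20*333**2*(-1 + 2*333)**2 + 215182) - 109405 = (-20*110889*(-1 + 666)**2 + 215182) - 109405 = (-20*110889*665**2 + 215182) - 109405 = (-20*110889*442225 + 215182) - 109405 = (-980757760500 + 215182) - 109405 = -980757545318 - 109405 = -980757654723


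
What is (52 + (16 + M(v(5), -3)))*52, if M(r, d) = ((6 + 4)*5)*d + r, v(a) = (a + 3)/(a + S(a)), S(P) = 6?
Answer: -46488/11 ≈ -4226.2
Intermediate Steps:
v(a) = (3 + a)/(6 + a) (v(a) = (a + 3)/(a + 6) = (3 + a)/(6 + a))
M(r, d) = r + 50*d (M(r, d) = (10*5)*d + r = 50*d + r = r + 50*d)
(52 + (16 + M(v(5), -3)))*52 = (52 + (16 + ((3 + 5)/(6 + 5) + 50*(-3))))*52 = (52 + (16 + (8/11 - 150)))*52 = (52 + (16 - 1642/11))*52 = (52 - 1466/11)*52 = -894/11*52 = -46488/11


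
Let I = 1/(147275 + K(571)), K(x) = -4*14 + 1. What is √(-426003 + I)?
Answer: I*√2308268329859495/73610 ≈ 652.69*I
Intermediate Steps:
K(x) = -55 (K(x) = -56 + 1 = -55)
I = 1/147220 (I = 1/(147275 - 55) = 1/147220 ≈ 6.7926e-6)
√(-426003 + I) = √(-426003 + 1/147220) = √(-62716161659/147220) = I*√2308268329859495/73610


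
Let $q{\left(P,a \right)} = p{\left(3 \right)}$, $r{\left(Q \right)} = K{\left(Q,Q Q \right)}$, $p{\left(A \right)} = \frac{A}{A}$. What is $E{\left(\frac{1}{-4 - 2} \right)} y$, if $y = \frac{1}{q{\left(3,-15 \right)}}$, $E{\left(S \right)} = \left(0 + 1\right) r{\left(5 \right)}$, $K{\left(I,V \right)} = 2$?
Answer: $2$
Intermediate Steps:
$p{\left(A \right)} = 1$
$r{\left(Q \right)} = 2$
$q{\left(P,a \right)} = 1$
$E{\left(S \right)} = 2$ ($E{\left(S \right)} = \left(0 + 1\right) 2 = 1 \cdot 2 = 2$)
$y = 1$ ($y = 1^{-1} = 1$)
$E{\left(\frac{1}{-4 - 2} \right)} y = 2 \cdot 1 = 2$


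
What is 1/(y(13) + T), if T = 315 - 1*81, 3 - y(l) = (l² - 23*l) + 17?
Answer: 1/350 ≈ 0.0028571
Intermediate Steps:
y(l) = -14 - l² + 23*l (y(l) = 3 - ((l² - 23*l) + 17) = 3 - (17 + l² - 23*l) = 3 + (-17 - l² + 23*l) = -14 - l² + 23*l)
T = 234 (T = 315 - 81 = 234)
1/(y(13) + T) = 1/((-14 - 1*13² + 23*13) + 234) = 1/((-14 - 1*169 + 299) + 234) = 1/((-14 - 169 + 299) + 234) = 1/(116 + 234) = 1/350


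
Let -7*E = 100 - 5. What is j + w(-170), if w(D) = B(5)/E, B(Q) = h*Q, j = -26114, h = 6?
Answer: -496208/19 ≈ -26116.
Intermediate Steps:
B(Q) = 6*Q
E = -95/7 (E = -(100 - 5)/7 = -⅐*95 = -95/7 ≈ -13.571)
w(D) = -42/19 (w(D) = (6*5)/(-95/7) = 30*(-7/95) = -42/19)
j + w(-170) = -26114 - 42/19 = -496208/19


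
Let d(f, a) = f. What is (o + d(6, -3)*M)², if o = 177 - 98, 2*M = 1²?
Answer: 6724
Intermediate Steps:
M = ½ (M = (½)*1² = (½)*1 = ½ ≈ 0.50000)
o = 79
(o + d(6, -3)*M)² = (79 + 6*(½))² = (79 + 3)² = 82² = 6724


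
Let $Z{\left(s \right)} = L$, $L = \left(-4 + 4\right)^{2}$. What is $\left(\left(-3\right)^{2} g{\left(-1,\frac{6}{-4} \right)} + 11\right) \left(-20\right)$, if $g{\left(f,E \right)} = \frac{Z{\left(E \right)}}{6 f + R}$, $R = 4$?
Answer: $-220$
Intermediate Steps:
$L = 0$ ($L = 0^{2} = 0$)
$Z{\left(s \right)} = 0$
$g{\left(f,E \right)} = 0$ ($g{\left(f,E \right)} = \frac{0}{6 f + 4} = \frac{0}{4 + 6 f} = 0$)
$\left(\left(-3\right)^{2} g{\left(-1,\frac{6}{-4} \right)} + 11\right) \left(-20\right) = \left(\left(-3\right)^{2} \cdot 0 + 11\right) \left(-20\right) = \left(9 \cdot 0 + 11\right) \left(-20\right) = \left(0 + 11\right) \left(-20\right) = 11 \left(-20\right) = -220$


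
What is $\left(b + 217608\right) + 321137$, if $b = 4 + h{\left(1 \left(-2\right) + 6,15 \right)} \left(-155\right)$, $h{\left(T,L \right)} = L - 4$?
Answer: $537044$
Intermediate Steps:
$h{\left(T,L \right)} = -4 + L$ ($h{\left(T,L \right)} = L - 4 = -4 + L$)
$b = -1701$ ($b = 4 + \left(-4 + 15\right) \left(-155\right) = 4 + 11 \left(-155\right) = 4 - 1705 = -1701$)
$\left(b + 217608\right) + 321137 = \left(-1701 + 217608\right) + 321137 = 215907 + 321137 = 537044$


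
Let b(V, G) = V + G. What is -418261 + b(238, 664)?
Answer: -417359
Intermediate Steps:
b(V, G) = G + V
-418261 + b(238, 664) = -418261 + (664 + 238) = -418261 + 902 = -417359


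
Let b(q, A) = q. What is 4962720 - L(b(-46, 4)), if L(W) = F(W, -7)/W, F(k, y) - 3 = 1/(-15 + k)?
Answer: 6962696251/1403 ≈ 4.9627e+6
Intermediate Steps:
F(k, y) = 3 + 1/(-15 + k)
L(W) = (-44 + 3*W)/(W*(-15 + W)) (L(W) = ((-44 + 3*W)/(-15 + W))/W = (-44 + 3*W)/(W*(-15 + W)))
4962720 - L(b(-46, 4)) = 4962720 - (-44 + 3*(-46))/((-46)*(-15 - 46)) = 4962720 - (-1)*(-44 - 138)/(46*(-61)) = 4962720 - (-1)*(-1)*(-182)/(46*61) = 4962720 - 1*(-91/1403) = 4962720 + 91/1403 = 6962696251/1403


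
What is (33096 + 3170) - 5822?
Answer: 30444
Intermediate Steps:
(33096 + 3170) - 5822 = 36266 - 5822 = 30444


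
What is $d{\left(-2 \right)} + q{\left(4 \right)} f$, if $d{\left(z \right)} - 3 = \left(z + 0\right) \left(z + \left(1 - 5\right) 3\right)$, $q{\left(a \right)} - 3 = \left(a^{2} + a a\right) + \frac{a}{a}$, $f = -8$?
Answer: $-257$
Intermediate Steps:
$q{\left(a \right)} = 4 + 2 a^{2}$ ($q{\left(a \right)} = 3 + \left(\left(a^{2} + a a\right) + \frac{a}{a}\right) = 3 + \left(\left(a^{2} + a^{2}\right) + 1\right) = 3 + \left(2 a^{2} + 1\right) = 3 + \left(1 + 2 a^{2}\right) = 4 + 2 a^{2}$)
$d{\left(z \right)} = 3 + z \left(-12 + z\right)$ ($d{\left(z \right)} = 3 + \left(z + 0\right) \left(z + \left(1 - 5\right) 3\right) = 3 + z \left(z - 12\right) = 3 + z \left(-12 + z\right)$)
$d{\left(-2 \right)} + q{\left(4 \right)} f = \left(3 + \left(-2\right)^{2} - -24\right) + \left(4 + 2 \cdot 4^{2}\right) \left(-8\right) = \left(3 + 4 + 24\right) + \left(4 + 2 \cdot 16\right) \left(-8\right) = 31 + \left(4 + 32\right) \left(-8\right) = 31 + 36 \left(-8\right) = 31 - 288 = -257$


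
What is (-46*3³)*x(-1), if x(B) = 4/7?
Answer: -4968/7 ≈ -709.71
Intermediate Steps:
x(B) = 4/7 (x(B) = 4*(⅐) = 4/7)
(-46*3³)*x(-1) = -46*3³*(4/7) = -46*27*(4/7) = -1242*4/7 = -4968/7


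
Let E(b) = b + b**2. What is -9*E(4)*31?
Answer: -5580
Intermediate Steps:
-9*E(4)*31 = -36*(1 + 4)*31 = -36*5*31 = -9*20*31 = -180*31 = -5580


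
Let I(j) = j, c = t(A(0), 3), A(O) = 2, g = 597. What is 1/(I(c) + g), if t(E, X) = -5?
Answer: 1/592 ≈ 0.0016892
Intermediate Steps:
c = -5
1/(I(c) + g) = 1/(-5 + 597) = 1/592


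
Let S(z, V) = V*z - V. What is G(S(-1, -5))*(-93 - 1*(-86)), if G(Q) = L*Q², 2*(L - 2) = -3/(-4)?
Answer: -3325/2 ≈ -1662.5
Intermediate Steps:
L = 19/8 (L = 2 + (-3/(-4))/2 = 2 + (-3*(-¼))/2 = 2 + (½)*(¾) = 2 + 3/8 = 19/8 ≈ 2.3750)
S(z, V) = -V + V*z
G(Q) = 19*Q²/8
G(S(-1, -5))*(-93 - 1*(-86)) = (19*(-5*(-1 - 1))²/8)*(-93 - 1*(-86)) = (19*(-5*(-2))²/8)*(-93 + 86) = ((19/8)*10²)*(-7) = ((19/8)*100)*(-7) = (475/2)*(-7) = -3325/2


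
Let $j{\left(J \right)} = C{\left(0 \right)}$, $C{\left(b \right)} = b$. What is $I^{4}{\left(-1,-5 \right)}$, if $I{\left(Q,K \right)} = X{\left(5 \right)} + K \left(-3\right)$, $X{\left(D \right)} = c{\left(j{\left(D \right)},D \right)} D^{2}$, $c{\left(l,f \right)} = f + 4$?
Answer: $3317760000$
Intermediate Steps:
$j{\left(J \right)} = 0$
$c{\left(l,f \right)} = 4 + f$
$X{\left(D \right)} = D^{2} \left(4 + D\right)$ ($X{\left(D \right)} = \left(4 + D\right) D^{2} = D^{2} \left(4 + D\right)$)
$I{\left(Q,K \right)} = 225 - 3 K$ ($I{\left(Q,K \right)} = 5^{2} \left(4 + 5\right) + K \left(-3\right) = 25 \cdot 9 - 3 K = 225 - 3 K$)
$I^{4}{\left(-1,-5 \right)} = \left(225 - -15\right)^{4} = \left(225 + 15\right)^{4} = 240^{4} = 3317760000$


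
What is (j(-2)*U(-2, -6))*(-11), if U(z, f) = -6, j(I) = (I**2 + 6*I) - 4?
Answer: -792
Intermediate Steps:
j(I) = -4 + I**2 + 6*I
(j(-2)*U(-2, -6))*(-11) = ((-4 + (-2)**2 + 6*(-2))*(-6))*(-11) = ((-4 + 4 - 12)*(-6))*(-11) = -12*(-6)*(-11) = 72*(-11) = -792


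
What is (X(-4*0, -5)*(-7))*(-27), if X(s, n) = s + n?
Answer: -945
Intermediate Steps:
X(s, n) = n + s
(X(-4*0, -5)*(-7))*(-27) = ((-5 - 4*0)*(-7))*(-27) = ((-5 + 0)*(-7))*(-27) = -5*(-7)*(-27) = 35*(-27) = -945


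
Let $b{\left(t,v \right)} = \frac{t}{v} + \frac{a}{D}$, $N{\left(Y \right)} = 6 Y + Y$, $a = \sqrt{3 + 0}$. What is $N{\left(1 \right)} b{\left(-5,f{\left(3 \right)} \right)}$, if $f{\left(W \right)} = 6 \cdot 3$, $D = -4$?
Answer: $- \frac{35}{18} - \frac{7 \sqrt{3}}{4} \approx -4.9755$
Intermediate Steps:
$a = \sqrt{3} \approx 1.732$
$N{\left(Y \right)} = 7 Y$
$f{\left(W \right)} = 18$
$b{\left(t,v \right)} = - \frac{\sqrt{3}}{4} + \frac{t}{v}$ ($b{\left(t,v \right)} = \frac{t}{v} + \frac{\sqrt{3}}{-4} = \frac{t}{v} + \sqrt{3} \left(- \frac{1}{4}\right) = \frac{t}{v} - \frac{\sqrt{3}}{4} = - \frac{\sqrt{3}}{4} + \frac{t}{v}$)
$N{\left(1 \right)} b{\left(-5,f{\left(3 \right)} \right)} = 7 \cdot 1 \left(- \frac{\sqrt{3}}{4} - \frac{5}{18}\right) = 7 \left(- \frac{\sqrt{3}}{4} - \frac{5}{18}\right) = 7 \left(- \frac{5}{18} - \frac{\sqrt{3}}{4}\right) = - \frac{35}{18} - \frac{7 \sqrt{3}}{4}$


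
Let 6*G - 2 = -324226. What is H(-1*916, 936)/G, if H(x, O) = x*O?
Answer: 80379/5066 ≈ 15.866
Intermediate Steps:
G = -162112/3 (G = ⅓ + (⅙)*(-324226) = ⅓ - 162113/3 = -162112/3 ≈ -54037.)
H(x, O) = O*x
H(-1*916, 936)/G = (936*(-1*916))/(-162112/3) = (936*(-916))*(-3/162112) = -857376*(-3/162112) = 80379/5066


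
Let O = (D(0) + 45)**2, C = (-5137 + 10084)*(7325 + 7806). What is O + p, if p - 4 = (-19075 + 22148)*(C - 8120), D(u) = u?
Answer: 229998493430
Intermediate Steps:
C = 74853057 (C = 4947*15131 = 74853057)
O = 2025 (O = (0 + 45)**2 = 45**2 = 2025)
p = 229998491405 (p = 4 + (-19075 + 22148)*(74853057 - 8120) = 4 + 3073*74844937 = 4 + 229998491401 = 229998491405)
O + p = 2025 + 229998491405 = 229998493430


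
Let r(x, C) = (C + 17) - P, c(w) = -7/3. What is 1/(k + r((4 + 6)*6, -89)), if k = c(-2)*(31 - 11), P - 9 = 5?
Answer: -3/398 ≈ -0.0075377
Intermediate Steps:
P = 14 (P = 9 + 5 = 14)
c(w) = -7/3 (c(w) = -7*⅓ = -7/3)
r(x, C) = 3 + C (r(x, C) = (C + 17) - 1*14 = (17 + C) - 14 = 3 + C)
k = -140/3 (k = -7*(31 - 11)/3 = -7/3*20 = -140/3 ≈ -46.667)
1/(k + r((4 + 6)*6, -89)) = 1/(-140/3 + (3 - 89)) = 1/(-140/3 - 86) = 1/(-398/3) = -3/398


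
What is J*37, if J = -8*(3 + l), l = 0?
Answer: -888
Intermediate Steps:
J = -24 (J = -8*(3 + 0) = -8*3 = -24)
J*37 = -24*37 = -888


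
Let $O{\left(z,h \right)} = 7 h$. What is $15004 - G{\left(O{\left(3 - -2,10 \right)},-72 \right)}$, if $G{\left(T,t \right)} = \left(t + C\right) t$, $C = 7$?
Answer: $10324$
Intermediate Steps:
$G{\left(T,t \right)} = t \left(7 + t\right)$ ($G{\left(T,t \right)} = \left(t + 7\right) t = \left(7 + t\right) t = t \left(7 + t\right)$)
$15004 - G{\left(O{\left(3 - -2,10 \right)},-72 \right)} = 15004 - - 72 \left(7 - 72\right) = 15004 - \left(-72\right) \left(-65\right) = 15004 - 4680 = 10324$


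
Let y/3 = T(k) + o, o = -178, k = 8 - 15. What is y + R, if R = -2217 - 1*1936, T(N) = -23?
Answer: -4756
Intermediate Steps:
k = -7
R = -4153 (R = -2217 - 1936 = -4153)
y = -603 (y = 3*(-23 - 178) = 3*(-201) = -603)
y + R = -603 - 4153 = -4756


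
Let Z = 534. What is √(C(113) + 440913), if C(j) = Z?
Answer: √441447 ≈ 664.42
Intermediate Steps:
C(j) = 534
√(C(113) + 440913) = √(534 + 440913) = √441447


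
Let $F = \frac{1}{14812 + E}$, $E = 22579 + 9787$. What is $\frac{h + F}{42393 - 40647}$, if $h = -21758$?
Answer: $- \frac{1026498923}{82372788} \approx -12.462$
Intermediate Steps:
$E = 32366$
$F = \frac{1}{47178}$ ($F = \frac{1}{14812 + 32366} = \frac{1}{47178} \approx 2.1196 \cdot 10^{-5}$)
$\frac{h + F}{42393 - 40647} = \frac{-21758 + \frac{1}{47178}}{42393 - 40647} = - \frac{1026498923}{47178 \cdot 1746} = \left(- \frac{1026498923}{47178}\right) \frac{1}{1746} = - \frac{1026498923}{82372788}$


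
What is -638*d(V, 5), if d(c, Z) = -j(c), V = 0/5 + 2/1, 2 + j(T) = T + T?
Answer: 1276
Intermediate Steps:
j(T) = -2 + 2*T (j(T) = -2 + (T + T) = -2 + 2*T)
V = 2 (V = 0*(⅕) + 2*1 = 0 + 2 = 2)
d(c, Z) = 2 - 2*c (d(c, Z) = -(-2 + 2*c) = 2 - 2*c)
-638*d(V, 5) = -638*(2 - 2*2) = -638*(2 - 4) = -638*(-2) = 1276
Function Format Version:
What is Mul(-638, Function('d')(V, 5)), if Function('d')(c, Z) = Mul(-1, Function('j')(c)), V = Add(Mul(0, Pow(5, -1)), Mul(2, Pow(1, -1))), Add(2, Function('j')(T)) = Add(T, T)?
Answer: 1276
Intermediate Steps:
Function('j')(T) = Add(-2, Mul(2, T)) (Function('j')(T) = Add(-2, Add(T, T)) = Add(-2, Mul(2, T)))
V = 2 (V = Add(Mul(0, Rational(1, 5)), Mul(2, 1)) = Add(0, 2) = 2)
Function('d')(c, Z) = Add(2, Mul(-2, c)) (Function('d')(c, Z) = Mul(-1, Add(-2, Mul(2, c))) = Add(2, Mul(-2, c)))
Mul(-638, Function('d')(V, 5)) = Mul(-638, Add(2, Mul(-2, 2))) = Mul(-638, Add(2, -4)) = Mul(-638, -2) = 1276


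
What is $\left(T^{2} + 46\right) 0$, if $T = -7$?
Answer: $0$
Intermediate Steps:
$\left(T^{2} + 46\right) 0 = \left(\left(-7\right)^{2} + 46\right) 0 = \left(49 + 46\right) 0 = 95 \cdot 0 = 0$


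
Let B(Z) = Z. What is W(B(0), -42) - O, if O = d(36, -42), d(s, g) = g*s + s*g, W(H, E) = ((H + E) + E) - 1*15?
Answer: 2925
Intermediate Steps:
W(H, E) = -15 + H + 2*E (W(H, E) = ((E + H) + E) - 15 = (H + 2*E) - 15 = -15 + H + 2*E)
d(s, g) = 2*g*s (d(s, g) = g*s + g*s = 2*g*s)
O = -3024 (O = 2*(-42)*36 = -3024)
W(B(0), -42) - O = (-15 + 0 + 2*(-42)) - 1*(-3024) = (-15 + 0 - 84) + 3024 = -99 + 3024 = 2925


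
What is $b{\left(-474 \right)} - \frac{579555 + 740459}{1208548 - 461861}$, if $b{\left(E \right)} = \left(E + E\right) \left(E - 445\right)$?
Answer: $\frac{650521354630}{746687} \approx 8.7121 \cdot 10^{5}$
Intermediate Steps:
$b{\left(E \right)} = 2 E \left(-445 + E\right)$
$b{\left(-474 \right)} - \frac{579555 + 740459}{1208548 - 461861} = 2 \left(-474\right) \left(-445 - 474\right) - \frac{579555 + 740459}{1208548 - 461861} = 2 \left(-474\right) \left(-919\right) - \frac{1320014}{746687} = 871212 - 1320014 \cdot \frac{1}{746687} = 871212 - \frac{1320014}{746687} = \frac{650521354630}{746687}$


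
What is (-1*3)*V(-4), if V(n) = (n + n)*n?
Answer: -96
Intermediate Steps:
V(n) = 2*n**2 (V(n) = (2*n)*n = 2*n**2)
(-1*3)*V(-4) = (-1*3)*(2*(-4)**2) = -6*16 = -3*32 = -96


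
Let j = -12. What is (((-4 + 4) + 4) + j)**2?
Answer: 64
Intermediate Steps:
(((-4 + 4) + 4) + j)**2 = (((-4 + 4) + 4) - 12)**2 = ((0 + 4) - 12)**2 = (4 - 12)**2 = (-8)**2 = 64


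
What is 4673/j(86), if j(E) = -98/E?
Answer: -200939/49 ≈ -4100.8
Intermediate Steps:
4673/j(86) = 4673/((-98/86)) = 4673/((-98*1/86)) = 4673/(-49/43) = 4673*(-43/49) = -200939/49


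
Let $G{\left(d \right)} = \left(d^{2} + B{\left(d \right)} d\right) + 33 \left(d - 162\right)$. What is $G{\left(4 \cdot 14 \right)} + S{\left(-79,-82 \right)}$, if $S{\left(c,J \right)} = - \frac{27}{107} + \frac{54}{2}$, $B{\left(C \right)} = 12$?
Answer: $\frac{36032}{107} \approx 336.75$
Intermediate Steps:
$S{\left(c,J \right)} = \frac{2862}{107}$ ($S{\left(c,J \right)} = \left(-27\right) \frac{1}{107} + 54 \cdot \frac{1}{2} = - \frac{27}{107} + 27 = \frac{2862}{107}$)
$G{\left(d \right)} = -5346 + d^{2} + 45 d$ ($G{\left(d \right)} = \left(d^{2} + 12 d\right) + 33 \left(d - 162\right) = \left(d^{2} + 12 d\right) + 33 \left(-162 + d\right) = \left(d^{2} + 12 d\right) + \left(-5346 + 33 d\right) = -5346 + d^{2} + 45 d$)
$G{\left(4 \cdot 14 \right)} + S{\left(-79,-82 \right)} = \left(-5346 + \left(4 \cdot 14\right)^{2} + 45 \cdot 4 \cdot 14\right) + \frac{2862}{107} = \left(-5346 + 56^{2} + 45 \cdot 56\right) + \frac{2862}{107} = \left(-5346 + 3136 + 2520\right) + \frac{2862}{107} = 310 + \frac{2862}{107} = \frac{36032}{107}$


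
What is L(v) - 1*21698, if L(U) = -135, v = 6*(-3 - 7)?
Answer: -21833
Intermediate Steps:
v = -60 (v = 6*(-10) = -60)
L(v) - 1*21698 = -135 - 1*21698 = -135 - 21698 = -21833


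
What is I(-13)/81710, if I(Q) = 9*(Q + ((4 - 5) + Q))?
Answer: -243/81710 ≈ -0.0029739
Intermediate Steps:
I(Q) = -9 + 18*Q (I(Q) = 9*(Q + (-1 + Q)) = 9*(-1 + 2*Q) = -9 + 18*Q)
I(-13)/81710 = (-9 + 18*(-13))/81710 = (-9 - 234)*(1/81710) = -243*1/81710 = -243/81710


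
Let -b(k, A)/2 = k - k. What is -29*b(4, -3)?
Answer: 0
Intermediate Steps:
b(k, A) = 0 (b(k, A) = -2*(k - k) = -2*0 = 0)
-29*b(4, -3) = -29*0 = 0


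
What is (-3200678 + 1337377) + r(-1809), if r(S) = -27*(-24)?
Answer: -1862653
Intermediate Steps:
r(S) = 648
(-3200678 + 1337377) + r(-1809) = (-3200678 + 1337377) + 648 = -1863301 + 648 = -1862653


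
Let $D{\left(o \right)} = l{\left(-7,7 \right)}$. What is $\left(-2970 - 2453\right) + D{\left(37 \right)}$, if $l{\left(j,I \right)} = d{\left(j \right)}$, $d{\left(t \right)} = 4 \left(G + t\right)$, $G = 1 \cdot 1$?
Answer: $-5447$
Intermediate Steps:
$G = 1$
$d{\left(t \right)} = 4 + 4 t$ ($d{\left(t \right)} = 4 \left(1 + t\right) = 4 + 4 t$)
$l{\left(j,I \right)} = 4 + 4 j$
$D{\left(o \right)} = -24$ ($D{\left(o \right)} = 4 + 4 \left(-7\right) = 4 - 28 = -24$)
$\left(-2970 - 2453\right) + D{\left(37 \right)} = \left(-2970 - 2453\right) - 24 = -5423 - 24 = -5447$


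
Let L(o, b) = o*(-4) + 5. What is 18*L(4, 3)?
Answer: -198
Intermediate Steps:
L(o, b) = 5 - 4*o (L(o, b) = -4*o + 5 = 5 - 4*o)
18*L(4, 3) = 18*(5 - 4*4) = 18*(5 - 16) = 18*(-11) = -198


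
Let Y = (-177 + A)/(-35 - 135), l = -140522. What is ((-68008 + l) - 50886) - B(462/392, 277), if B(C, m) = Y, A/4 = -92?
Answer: -8820253/34 ≈ -2.5942e+5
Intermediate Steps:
A = -368 (A = 4*(-92) = -368)
Y = 109/34 (Y = (-177 - 368)/(-35 - 135) = -545/(-170) = -545*(-1/170) = 109/34 ≈ 3.2059)
B(C, m) = 109/34
((-68008 + l) - 50886) - B(462/392, 277) = ((-68008 - 140522) - 50886) - 1*109/34 = (-208530 - 50886) - 109/34 = -259416 - 109/34 = -8820253/34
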